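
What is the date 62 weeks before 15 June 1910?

April 7, 1909

Counting back 62 weeks = 434 days from June 15, 1910.
Going back 15 days from June 15, 1910 reaches the end of the previous month; 434 − 15 = 419 left.
May 1910 has 31 days: 419 − 31 = 388 left.
April 1910 has 30 days: 388 − 30 = 358 left.
March 1910 has 31 days: 358 − 31 = 327 left.
February 1910 has 28 days (1910 is not a leap year): 327 − 28 = 299 left.
January 1910 has 31 days: 299 − 31 = 268 left.
December 1909 has 31 days: 268 − 31 = 237 left.
November 1909 has 30 days: 237 − 30 = 207 left.
October 1909 has 31 days: 207 − 31 = 176 left.
September 1909 has 30 days: 176 − 30 = 146 left.
August 1909 has 31 days: 146 − 31 = 115 left.
July 1909 has 31 days: 115 − 31 = 84 left.
June 1909 has 30 days: 84 − 30 = 54 left.
May 1909 has 31 days: 54 − 31 = 23 left.
April 1909 has 30 days; 30 − 23 = 7 → April 7, 1909.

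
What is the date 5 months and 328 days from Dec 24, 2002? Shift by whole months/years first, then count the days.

April 16, 2004

Counting forward 5 months and 328 days from December 24, 2002: first the month/year part, then the days.
month 12 + 5 = 17, which is month 5 of year 2003 → May 2003.
Day 24 is valid in May, giving May 24, 2003.
Now add 328 days from May 24, 2003.
May has 31 days, so 31 − 24 = 7 days remain after May 24, 2003; 328 − 7 = 321 left.
June 2003 has 30 days: 321 − 30 = 291 left.
July 2003 has 31 days: 291 − 31 = 260 left.
August 2003 has 31 days: 260 − 31 = 229 left.
September 2003 has 30 days: 229 − 30 = 199 left.
October 2003 has 31 days: 199 − 31 = 168 left.
November 2003 has 30 days: 168 − 30 = 138 left.
December 2003 has 31 days: 138 − 31 = 107 left.
January 2004 has 31 days: 107 − 31 = 76 left.
February 2004 has 29 days (2004 is a leap year): 76 − 29 = 47 left.
March 2004 has 31 days: 47 − 31 = 16 left.
16 days into April 2004 → April 16, 2004.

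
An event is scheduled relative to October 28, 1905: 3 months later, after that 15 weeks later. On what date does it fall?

Adding 3 months from October 28, 1905:
month 10 + 3 = 13, which is month 1 of year 1906 → January 1906.
Day 28 is valid in January, giving January 28, 1906.
Advancing 15 weeks (= 105 days) from January 28, 1906:
January has 31 days, so 31 − 28 = 3 days remain after January 28, 1906; 105 − 3 = 102 left.
February 1906 has 28 days (1906 is not a leap year): 102 − 28 = 74 left.
March 1906 has 31 days: 74 − 31 = 43 left.
April 1906 has 30 days: 43 − 30 = 13 left.
13 days into May 1906 → May 13, 1906.

May 13, 1906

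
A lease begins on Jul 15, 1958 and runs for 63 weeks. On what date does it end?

Adding 63 weeks = 441 days from July 15, 1958.
July has 31 days, so 31 − 15 = 16 days remain after July 15, 1958; 441 − 16 = 425 left.
August 1958 has 31 days: 425 − 31 = 394 left.
September 1958 has 30 days: 394 − 30 = 364 left.
October 1958 has 31 days: 364 − 31 = 333 left.
November 1958 has 30 days: 333 − 30 = 303 left.
December 1958 has 31 days: 303 − 31 = 272 left.
January 1959 has 31 days: 272 − 31 = 241 left.
February 1959 has 28 days (1959 is not a leap year): 241 − 28 = 213 left.
March 1959 has 31 days: 213 − 31 = 182 left.
April 1959 has 30 days: 182 − 30 = 152 left.
May 1959 has 31 days: 152 − 31 = 121 left.
June 1959 has 30 days: 121 − 30 = 91 left.
July 1959 has 31 days: 91 − 31 = 60 left.
August 1959 has 31 days: 60 − 31 = 29 left.
29 days into September 1959 → September 29, 1959.

September 29, 1959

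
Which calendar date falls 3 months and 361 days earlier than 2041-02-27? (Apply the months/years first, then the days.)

Going back 3 months and 361 days from February 27, 2041: first the month/year part, then the days.
month 2 − 3 = -1, which is month 11 of year 2040 → November 2040.
Day 27 is valid in November, giving November 27, 2040.
Now subtract 361 days from November 27, 2040.
Going back 27 days from November 27, 2040 reaches the end of the previous month; 361 − 27 = 334 left.
October 2040 has 31 days: 334 − 31 = 303 left.
September 2040 has 30 days: 303 − 30 = 273 left.
August 2040 has 31 days: 273 − 31 = 242 left.
July 2040 has 31 days: 242 − 31 = 211 left.
June 2040 has 30 days: 211 − 30 = 181 left.
May 2040 has 31 days: 181 − 31 = 150 left.
April 2040 has 30 days: 150 − 30 = 120 left.
March 2040 has 31 days: 120 − 31 = 89 left.
February 2040 has 29 days (2040 is a leap year): 89 − 29 = 60 left.
January 2040 has 31 days: 60 − 31 = 29 left.
December 2039 has 31 days; 31 − 29 = 2 → December 2, 2039.

December 2, 2039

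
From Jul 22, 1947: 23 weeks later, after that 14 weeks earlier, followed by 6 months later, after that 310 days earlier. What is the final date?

Advancing 23 weeks (= 161 days) from July 22, 1947:
July has 31 days, so 31 − 22 = 9 days remain after July 22, 1947; 161 − 9 = 152 left.
August 1947 has 31 days: 152 − 31 = 121 left.
September 1947 has 30 days: 121 − 30 = 91 left.
October 1947 has 31 days: 91 − 31 = 60 left.
November 1947 has 30 days: 60 − 30 = 30 left.
30 days into December 1947 → December 30, 1947.
Counting back 14 weeks (= 98 days) from December 30, 1947:
Going back 30 days from December 30, 1947 reaches the end of the previous month; 98 − 30 = 68 left.
November 1947 has 30 days: 68 − 30 = 38 left.
October 1947 has 31 days: 38 − 31 = 7 left.
September 1947 has 30 days; 30 − 7 = 23 → September 23, 1947.
Advancing 6 months from September 23, 1947:
month 9 + 6 = 15, which is month 3 of year 1948 → March 1948.
Day 23 is valid in March, giving March 23, 1948.
Going back 310 days from March 23, 1948:
Going back 23 days from March 23, 1948 reaches the end of the previous month; 310 − 23 = 287 left.
February 1948 has 29 days (1948 is a leap year): 287 − 29 = 258 left.
January 1948 has 31 days: 258 − 31 = 227 left.
December 1947 has 31 days: 227 − 31 = 196 left.
November 1947 has 30 days: 196 − 30 = 166 left.
October 1947 has 31 days: 166 − 31 = 135 left.
September 1947 has 30 days: 135 − 30 = 105 left.
August 1947 has 31 days: 105 − 31 = 74 left.
July 1947 has 31 days: 74 − 31 = 43 left.
June 1947 has 30 days: 43 − 30 = 13 left.
May 1947 has 31 days; 31 − 13 = 18 → May 18, 1947.

May 18, 1947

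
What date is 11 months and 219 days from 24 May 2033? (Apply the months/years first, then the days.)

Counting forward 11 months and 219 days from May 24, 2033: first the month/year part, then the days.
month 5 + 11 = 16, which is month 4 of year 2034 → April 2034.
Day 24 is valid in April, giving April 24, 2034.
Now add 219 days from April 24, 2034.
April has 30 days, so 30 − 24 = 6 days remain after April 24, 2034; 219 − 6 = 213 left.
May 2034 has 31 days: 213 − 31 = 182 left.
June 2034 has 30 days: 182 − 30 = 152 left.
July 2034 has 31 days: 152 − 31 = 121 left.
August 2034 has 31 days: 121 − 31 = 90 left.
September 2034 has 30 days: 90 − 30 = 60 left.
October 2034 has 31 days: 60 − 31 = 29 left.
29 days into November 2034 → November 29, 2034.

November 29, 2034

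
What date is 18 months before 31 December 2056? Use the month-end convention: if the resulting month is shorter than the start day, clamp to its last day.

June 30, 2055

Subtracting 18 months from December 31, 2056.
month 12 − 18 = -6, which is month 6 of year 2055 → June 2055.
June 2055 has only 30 days and the start was day 31, so the date clamps to June 30, 2055.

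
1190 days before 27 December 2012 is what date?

Counting back 1190 days from December 27, 2012.
Going back 27 days from December 27, 2012 reaches the end of the previous month; 1190 − 27 = 1163 left.
November 2012 has 30 days: 1163 − 30 = 1133 left.
October 2012 has 31 days: 1133 − 31 = 1102 left.
September 2012 has 30 days: 1102 − 30 = 1072 left.
August 2012 has 31 days: 1072 − 31 = 1041 left.
July 2012 has 31 days: 1041 − 31 = 1010 left.
June 2012 has 30 days: 1010 − 30 = 980 left.
May 2012 has 31 days: 980 − 31 = 949 left.
April 2012 has 30 days: 949 − 30 = 919 left.
March 2012 has 31 days: 919 − 31 = 888 left.
February 2012 has 29 days (2012 is a leap year): 888 − 29 = 859 left.
January 2012 has 31 days: 859 − 31 = 828 left.
December 2011 has 31 days: 828 − 31 = 797 left.
November 2011 has 30 days: 797 − 30 = 767 left.
October 2011 has 31 days: 767 − 31 = 736 left.
September 2011 has 30 days: 736 − 30 = 706 left.
August 2011 has 31 days: 706 − 31 = 675 left.
July 2011 has 31 days: 675 − 31 = 644 left.
June 2011 has 30 days: 644 − 30 = 614 left.
May 2011 has 31 days: 614 − 31 = 583 left.
April 2011 has 30 days: 583 − 30 = 553 left.
March 2011 has 31 days: 553 − 31 = 522 left.
February 2011 has 28 days (2011 is not a leap year): 522 − 28 = 494 left.
January 2011 has 31 days: 494 − 31 = 463 left.
December 2010 has 31 days: 463 − 31 = 432 left.
November 2010 has 30 days: 432 − 30 = 402 left.
October 2010 has 31 days: 402 − 31 = 371 left.
September 2010 has 30 days: 371 − 30 = 341 left.
August 2010 has 31 days: 341 − 31 = 310 left.
July 2010 has 31 days: 310 − 31 = 279 left.
June 2010 has 30 days: 279 − 30 = 249 left.
May 2010 has 31 days: 249 − 31 = 218 left.
April 2010 has 30 days: 218 − 30 = 188 left.
March 2010 has 31 days: 188 − 31 = 157 left.
February 2010 has 28 days (2010 is not a leap year): 157 − 28 = 129 left.
January 2010 has 31 days: 129 − 31 = 98 left.
December 2009 has 31 days: 98 − 31 = 67 left.
November 2009 has 30 days: 67 − 30 = 37 left.
October 2009 has 31 days: 37 − 31 = 6 left.
September 2009 has 30 days; 30 − 6 = 24 → September 24, 2009.

September 24, 2009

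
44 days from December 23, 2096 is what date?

February 5, 2097

Counting forward 44 days from December 23, 2096.
December has 31 days, so 31 − 23 = 8 days remain after December 23, 2096; 44 − 8 = 36 left.
January 2097 has 31 days: 36 − 31 = 5 left.
5 days into February 2097 → February 5, 2097.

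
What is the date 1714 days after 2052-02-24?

November 3, 2056

Adding 1714 days from February 24, 2052.
February has 29 days, so 29 − 24 = 5 days remain after February 24, 2052; 1714 − 5 = 1709 left.
March 2052 has 31 days: 1709 − 31 = 1678 left.
April 2052 has 30 days: 1678 − 30 = 1648 left.
May 2052 has 31 days: 1648 − 31 = 1617 left.
June 2052 has 30 days: 1617 − 30 = 1587 left.
July 2052 has 31 days: 1587 − 31 = 1556 left.
August 2052 has 31 days: 1556 − 31 = 1525 left.
September 2052 has 30 days: 1525 − 30 = 1495 left.
October 2052 has 31 days: 1495 − 31 = 1464 left.
November 2052 has 30 days: 1464 − 30 = 1434 left.
December 2052 has 31 days: 1434 − 31 = 1403 left.
January 2053 has 31 days: 1403 − 31 = 1372 left.
February 2053 has 28 days (2053 is not a leap year): 1372 − 28 = 1344 left.
March 2053 has 31 days: 1344 − 31 = 1313 left.
April 2053 has 30 days: 1313 − 30 = 1283 left.
May 2053 has 31 days: 1283 − 31 = 1252 left.
June 2053 has 30 days: 1252 − 30 = 1222 left.
July 2053 has 31 days: 1222 − 31 = 1191 left.
August 2053 has 31 days: 1191 − 31 = 1160 left.
September 2053 has 30 days: 1160 − 30 = 1130 left.
October 2053 has 31 days: 1130 − 31 = 1099 left.
November 2053 has 30 days: 1099 − 30 = 1069 left.
December 2053 has 31 days: 1069 − 31 = 1038 left.
January 2054 has 31 days: 1038 − 31 = 1007 left.
February 2054 has 28 days (2054 is not a leap year): 1007 − 28 = 979 left.
March 2054 has 31 days: 979 − 31 = 948 left.
April 2054 has 30 days: 948 − 30 = 918 left.
May 2054 has 31 days: 918 − 31 = 887 left.
June 2054 has 30 days: 887 − 30 = 857 left.
July 2054 has 31 days: 857 − 31 = 826 left.
August 2054 has 31 days: 826 − 31 = 795 left.
September 2054 has 30 days: 795 − 30 = 765 left.
October 2054 has 31 days: 765 − 31 = 734 left.
November 2054 has 30 days: 734 − 30 = 704 left.
December 2054 has 31 days: 704 − 31 = 673 left.
January 2055 has 31 days: 673 − 31 = 642 left.
February 2055 has 28 days (2055 is not a leap year): 642 − 28 = 614 left.
March 2055 has 31 days: 614 − 31 = 583 left.
April 2055 has 30 days: 583 − 30 = 553 left.
May 2055 has 31 days: 553 − 31 = 522 left.
June 2055 has 30 days: 522 − 30 = 492 left.
July 2055 has 31 days: 492 − 31 = 461 left.
August 2055 has 31 days: 461 − 31 = 430 left.
September 2055 has 30 days: 430 − 30 = 400 left.
October 2055 has 31 days: 400 − 31 = 369 left.
November 2055 has 30 days: 369 − 30 = 339 left.
December 2055 has 31 days: 339 − 31 = 308 left.
January 2056 has 31 days: 308 − 31 = 277 left.
February 2056 has 29 days (2056 is a leap year): 277 − 29 = 248 left.
March 2056 has 31 days: 248 − 31 = 217 left.
April 2056 has 30 days: 217 − 30 = 187 left.
May 2056 has 31 days: 187 − 31 = 156 left.
June 2056 has 30 days: 156 − 30 = 126 left.
July 2056 has 31 days: 126 − 31 = 95 left.
August 2056 has 31 days: 95 − 31 = 64 left.
September 2056 has 30 days: 64 − 30 = 34 left.
October 2056 has 31 days: 34 − 31 = 3 left.
3 days into November 2056 → November 3, 2056.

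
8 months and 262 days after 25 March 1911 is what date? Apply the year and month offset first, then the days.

August 13, 1912

Adding 8 months and 262 days from March 25, 1911: first the month/year part, then the days.
month 3 + 8 = 11 → November 1911.
Day 25 is valid in November, giving November 25, 1911.
Now add 262 days from November 25, 1911.
November has 30 days, so 30 − 25 = 5 days remain after November 25, 1911; 262 − 5 = 257 left.
December 1911 has 31 days: 257 − 31 = 226 left.
January 1912 has 31 days: 226 − 31 = 195 left.
February 1912 has 29 days (1912 is a leap year): 195 − 29 = 166 left.
March 1912 has 31 days: 166 − 31 = 135 left.
April 1912 has 30 days: 135 − 30 = 105 left.
May 1912 has 31 days: 105 − 31 = 74 left.
June 1912 has 30 days: 74 − 30 = 44 left.
July 1912 has 31 days: 44 − 31 = 13 left.
13 days into August 1912 → August 13, 1912.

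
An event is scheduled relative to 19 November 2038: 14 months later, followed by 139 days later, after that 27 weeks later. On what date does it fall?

Advancing 14 months from November 19, 2038:
month 11 + 14 = 25, which is month 1 of year 2040 → January 2040.
Day 19 is valid in January, giving January 19, 2040.
Advancing 139 days from January 19, 2040:
January has 31 days, so 31 − 19 = 12 days remain after January 19, 2040; 139 − 12 = 127 left.
February 2040 has 29 days (2040 is a leap year): 127 − 29 = 98 left.
March 2040 has 31 days: 98 − 31 = 67 left.
April 2040 has 30 days: 67 − 30 = 37 left.
May 2040 has 31 days: 37 − 31 = 6 left.
6 days into June 2040 → June 6, 2040.
Advancing 27 weeks (= 189 days) from June 6, 2040:
June has 30 days, so 30 − 6 = 24 days remain after June 6, 2040; 189 − 24 = 165 left.
July 2040 has 31 days: 165 − 31 = 134 left.
August 2040 has 31 days: 134 − 31 = 103 left.
September 2040 has 30 days: 103 − 30 = 73 left.
October 2040 has 31 days: 73 − 31 = 42 left.
November 2040 has 30 days: 42 − 30 = 12 left.
12 days into December 2040 → December 12, 2040.

December 12, 2040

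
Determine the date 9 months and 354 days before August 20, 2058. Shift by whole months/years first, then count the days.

December 1, 2056

Subtracting 9 months and 354 days from August 20, 2058: first the month/year part, then the days.
month 8 − 9 = -1, which is month 11 of year 2057 → November 2057.
Day 20 is valid in November, giving November 20, 2057.
Now subtract 354 days from November 20, 2057.
Going back 20 days from November 20, 2057 reaches the end of the previous month; 354 − 20 = 334 left.
October 2057 has 31 days: 334 − 31 = 303 left.
September 2057 has 30 days: 303 − 30 = 273 left.
August 2057 has 31 days: 273 − 31 = 242 left.
July 2057 has 31 days: 242 − 31 = 211 left.
June 2057 has 30 days: 211 − 30 = 181 left.
May 2057 has 31 days: 181 − 31 = 150 left.
April 2057 has 30 days: 150 − 30 = 120 left.
March 2057 has 31 days: 120 − 31 = 89 left.
February 2057 has 28 days (2057 is not a leap year): 89 − 28 = 61 left.
January 2057 has 31 days: 61 − 31 = 30 left.
December 2056 has 31 days; 31 − 30 = 1 → December 1, 2056.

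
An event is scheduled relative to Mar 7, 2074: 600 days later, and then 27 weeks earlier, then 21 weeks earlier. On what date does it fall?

Counting forward 600 days from March 7, 2074:
March has 31 days, so 31 − 7 = 24 days remain after March 7, 2074; 600 − 24 = 576 left.
April 2074 has 30 days: 576 − 30 = 546 left.
May 2074 has 31 days: 546 − 31 = 515 left.
June 2074 has 30 days: 515 − 30 = 485 left.
July 2074 has 31 days: 485 − 31 = 454 left.
August 2074 has 31 days: 454 − 31 = 423 left.
September 2074 has 30 days: 423 − 30 = 393 left.
October 2074 has 31 days: 393 − 31 = 362 left.
November 2074 has 30 days: 362 − 30 = 332 left.
December 2074 has 31 days: 332 − 31 = 301 left.
January 2075 has 31 days: 301 − 31 = 270 left.
February 2075 has 28 days (2075 is not a leap year): 270 − 28 = 242 left.
March 2075 has 31 days: 242 − 31 = 211 left.
April 2075 has 30 days: 211 − 30 = 181 left.
May 2075 has 31 days: 181 − 31 = 150 left.
June 2075 has 30 days: 150 − 30 = 120 left.
July 2075 has 31 days: 120 − 31 = 89 left.
August 2075 has 31 days: 89 − 31 = 58 left.
September 2075 has 30 days: 58 − 30 = 28 left.
28 days into October 2075 → October 28, 2075.
Subtracting 27 weeks (= 189 days) from October 28, 2075:
Going back 28 days from October 28, 2075 reaches the end of the previous month; 189 − 28 = 161 left.
September 2075 has 30 days: 161 − 30 = 131 left.
August 2075 has 31 days: 131 − 31 = 100 left.
July 2075 has 31 days: 100 − 31 = 69 left.
June 2075 has 30 days: 69 − 30 = 39 left.
May 2075 has 31 days: 39 − 31 = 8 left.
April 2075 has 30 days; 30 − 8 = 22 → April 22, 2075.
Subtracting 21 weeks (= 147 days) from April 22, 2075:
Going back 22 days from April 22, 2075 reaches the end of the previous month; 147 − 22 = 125 left.
March 2075 has 31 days: 125 − 31 = 94 left.
February 2075 has 28 days (2075 is not a leap year): 94 − 28 = 66 left.
January 2075 has 31 days: 66 − 31 = 35 left.
December 2074 has 31 days: 35 − 31 = 4 left.
November 2074 has 30 days; 30 − 4 = 26 → November 26, 2074.

November 26, 2074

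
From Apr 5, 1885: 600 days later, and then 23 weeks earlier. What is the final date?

Advancing 600 days from April 5, 1885:
April has 30 days, so 30 − 5 = 25 days remain after April 5, 1885; 600 − 25 = 575 left.
May 1885 has 31 days: 575 − 31 = 544 left.
June 1885 has 30 days: 544 − 30 = 514 left.
July 1885 has 31 days: 514 − 31 = 483 left.
August 1885 has 31 days: 483 − 31 = 452 left.
September 1885 has 30 days: 452 − 30 = 422 left.
October 1885 has 31 days: 422 − 31 = 391 left.
November 1885 has 30 days: 391 − 30 = 361 left.
December 1885 has 31 days: 361 − 31 = 330 left.
January 1886 has 31 days: 330 − 31 = 299 left.
February 1886 has 28 days (1886 is not a leap year): 299 − 28 = 271 left.
March 1886 has 31 days: 271 − 31 = 240 left.
April 1886 has 30 days: 240 − 30 = 210 left.
May 1886 has 31 days: 210 − 31 = 179 left.
June 1886 has 30 days: 179 − 30 = 149 left.
July 1886 has 31 days: 149 − 31 = 118 left.
August 1886 has 31 days: 118 − 31 = 87 left.
September 1886 has 30 days: 87 − 30 = 57 left.
October 1886 has 31 days: 57 − 31 = 26 left.
26 days into November 1886 → November 26, 1886.
Counting back 23 weeks (= 161 days) from November 26, 1886:
Going back 26 days from November 26, 1886 reaches the end of the previous month; 161 − 26 = 135 left.
October 1886 has 31 days: 135 − 31 = 104 left.
September 1886 has 30 days: 104 − 30 = 74 left.
August 1886 has 31 days: 74 − 31 = 43 left.
July 1886 has 31 days: 43 − 31 = 12 left.
June 1886 has 30 days; 30 − 12 = 18 → June 18, 1886.

June 18, 1886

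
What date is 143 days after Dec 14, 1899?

May 6, 1900

Adding 143 days from December 14, 1899.
December has 31 days, so 31 − 14 = 17 days remain after December 14, 1899; 143 − 17 = 126 left.
January 1900 has 31 days: 126 − 31 = 95 left.
February 1900 has 28 days (1900 is not a leap year (divisible by 100 but not 400)): 95 − 28 = 67 left.
March 1900 has 31 days: 67 − 31 = 36 left.
April 1900 has 30 days: 36 − 30 = 6 left.
6 days into May 1900 → May 6, 1900.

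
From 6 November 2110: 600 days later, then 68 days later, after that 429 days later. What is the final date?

November 7, 2113

Adding 600 days from November 6, 2110:
November has 30 days, so 30 − 6 = 24 days remain after November 6, 2110; 600 − 24 = 576 left.
December 2110 has 31 days: 576 − 31 = 545 left.
January 2111 has 31 days: 545 − 31 = 514 left.
February 2111 has 28 days (2111 is not a leap year): 514 − 28 = 486 left.
March 2111 has 31 days: 486 − 31 = 455 left.
April 2111 has 30 days: 455 − 30 = 425 left.
May 2111 has 31 days: 425 − 31 = 394 left.
June 2111 has 30 days: 394 − 30 = 364 left.
July 2111 has 31 days: 364 − 31 = 333 left.
August 2111 has 31 days: 333 − 31 = 302 left.
September 2111 has 30 days: 302 − 30 = 272 left.
October 2111 has 31 days: 272 − 31 = 241 left.
November 2111 has 30 days: 241 − 30 = 211 left.
December 2111 has 31 days: 211 − 31 = 180 left.
January 2112 has 31 days: 180 − 31 = 149 left.
February 2112 has 29 days (2112 is a leap year): 149 − 29 = 120 left.
March 2112 has 31 days: 120 − 31 = 89 left.
April 2112 has 30 days: 89 − 30 = 59 left.
May 2112 has 31 days: 59 − 31 = 28 left.
28 days into June 2112 → June 28, 2112.
Counting forward 68 days from June 28, 2112:
June has 30 days, so 30 − 28 = 2 days remain after June 28, 2112; 68 − 2 = 66 left.
July 2112 has 31 days: 66 − 31 = 35 left.
August 2112 has 31 days: 35 − 31 = 4 left.
4 days into September 2112 → September 4, 2112.
Advancing 429 days from September 4, 2112:
September has 30 days, so 30 − 4 = 26 days remain after September 4, 2112; 429 − 26 = 403 left.
October 2112 has 31 days: 403 − 31 = 372 left.
November 2112 has 30 days: 372 − 30 = 342 left.
December 2112 has 31 days: 342 − 31 = 311 left.
January 2113 has 31 days: 311 − 31 = 280 left.
February 2113 has 28 days (2113 is not a leap year): 280 − 28 = 252 left.
March 2113 has 31 days: 252 − 31 = 221 left.
April 2113 has 30 days: 221 − 30 = 191 left.
May 2113 has 31 days: 191 − 31 = 160 left.
June 2113 has 30 days: 160 − 30 = 130 left.
July 2113 has 31 days: 130 − 31 = 99 left.
August 2113 has 31 days: 99 − 31 = 68 left.
September 2113 has 30 days: 68 − 30 = 38 left.
October 2113 has 31 days: 38 − 31 = 7 left.
7 days into November 2113 → November 7, 2113.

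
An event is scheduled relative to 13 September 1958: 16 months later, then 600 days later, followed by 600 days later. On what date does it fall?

Adding 16 months from September 13, 1958:
month 9 + 16 = 25, which is month 1 of year 1960 → January 1960.
Day 13 is valid in January, giving January 13, 1960.
Counting forward 600 days from January 13, 1960:
January has 31 days, so 31 − 13 = 18 days remain after January 13, 1960; 600 − 18 = 582 left.
February 1960 has 29 days (1960 is a leap year): 582 − 29 = 553 left.
March 1960 has 31 days: 553 − 31 = 522 left.
April 1960 has 30 days: 522 − 30 = 492 left.
May 1960 has 31 days: 492 − 31 = 461 left.
June 1960 has 30 days: 461 − 30 = 431 left.
July 1960 has 31 days: 431 − 31 = 400 left.
August 1960 has 31 days: 400 − 31 = 369 left.
September 1960 has 30 days: 369 − 30 = 339 left.
October 1960 has 31 days: 339 − 31 = 308 left.
November 1960 has 30 days: 308 − 30 = 278 left.
December 1960 has 31 days: 278 − 31 = 247 left.
January 1961 has 31 days: 247 − 31 = 216 left.
February 1961 has 28 days (1961 is not a leap year): 216 − 28 = 188 left.
March 1961 has 31 days: 188 − 31 = 157 left.
April 1961 has 30 days: 157 − 30 = 127 left.
May 1961 has 31 days: 127 − 31 = 96 left.
June 1961 has 30 days: 96 − 30 = 66 left.
July 1961 has 31 days: 66 − 31 = 35 left.
August 1961 has 31 days: 35 − 31 = 4 left.
4 days into September 1961 → September 4, 1961.
Counting forward 600 days from September 4, 1961:
September has 30 days, so 30 − 4 = 26 days remain after September 4, 1961; 600 − 26 = 574 left.
October 1961 has 31 days: 574 − 31 = 543 left.
November 1961 has 30 days: 543 − 30 = 513 left.
December 1961 has 31 days: 513 − 31 = 482 left.
January 1962 has 31 days: 482 − 31 = 451 left.
February 1962 has 28 days (1962 is not a leap year): 451 − 28 = 423 left.
March 1962 has 31 days: 423 − 31 = 392 left.
April 1962 has 30 days: 392 − 30 = 362 left.
May 1962 has 31 days: 362 − 31 = 331 left.
June 1962 has 30 days: 331 − 30 = 301 left.
July 1962 has 31 days: 301 − 31 = 270 left.
August 1962 has 31 days: 270 − 31 = 239 left.
September 1962 has 30 days: 239 − 30 = 209 left.
October 1962 has 31 days: 209 − 31 = 178 left.
November 1962 has 30 days: 178 − 30 = 148 left.
December 1962 has 31 days: 148 − 31 = 117 left.
January 1963 has 31 days: 117 − 31 = 86 left.
February 1963 has 28 days (1963 is not a leap year): 86 − 28 = 58 left.
March 1963 has 31 days: 58 − 31 = 27 left.
27 days into April 1963 → April 27, 1963.

April 27, 1963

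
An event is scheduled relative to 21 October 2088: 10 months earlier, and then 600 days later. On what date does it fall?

August 12, 2089

Going back 10 months from October 21, 2088:
month 10 − 10 = 0, which is month 12 of year 2087 → December 2087.
Day 21 is valid in December, giving December 21, 2087.
Counting forward 600 days from December 21, 2087:
December has 31 days, so 31 − 21 = 10 days remain after December 21, 2087; 600 − 10 = 590 left.
January 2088 has 31 days: 590 − 31 = 559 left.
February 2088 has 29 days (2088 is a leap year): 559 − 29 = 530 left.
March 2088 has 31 days: 530 − 31 = 499 left.
April 2088 has 30 days: 499 − 30 = 469 left.
May 2088 has 31 days: 469 − 31 = 438 left.
June 2088 has 30 days: 438 − 30 = 408 left.
July 2088 has 31 days: 408 − 31 = 377 left.
August 2088 has 31 days: 377 − 31 = 346 left.
September 2088 has 30 days: 346 − 30 = 316 left.
October 2088 has 31 days: 316 − 31 = 285 left.
November 2088 has 30 days: 285 − 30 = 255 left.
December 2088 has 31 days: 255 − 31 = 224 left.
January 2089 has 31 days: 224 − 31 = 193 left.
February 2089 has 28 days (2089 is not a leap year): 193 − 28 = 165 left.
March 2089 has 31 days: 165 − 31 = 134 left.
April 2089 has 30 days: 134 − 30 = 104 left.
May 2089 has 31 days: 104 − 31 = 73 left.
June 2089 has 30 days: 73 − 30 = 43 left.
July 2089 has 31 days: 43 − 31 = 12 left.
12 days into August 2089 → August 12, 2089.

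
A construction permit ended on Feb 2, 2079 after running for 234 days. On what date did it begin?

Counting back 234 days from February 2, 2079.
Going back 2 days from February 2, 2079 reaches the end of the previous month; 234 − 2 = 232 left.
January 2079 has 31 days: 232 − 31 = 201 left.
December 2078 has 31 days: 201 − 31 = 170 left.
November 2078 has 30 days: 170 − 30 = 140 left.
October 2078 has 31 days: 140 − 31 = 109 left.
September 2078 has 30 days: 109 − 30 = 79 left.
August 2078 has 31 days: 79 − 31 = 48 left.
July 2078 has 31 days: 48 − 31 = 17 left.
June 2078 has 30 days; 30 − 17 = 13 → June 13, 2078.

June 13, 2078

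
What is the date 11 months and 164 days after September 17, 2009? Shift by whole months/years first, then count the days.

Advancing 11 months and 164 days from September 17, 2009: first the month/year part, then the days.
month 9 + 11 = 20, which is month 8 of year 2010 → August 2010.
Day 17 is valid in August, giving August 17, 2010.
Now add 164 days from August 17, 2010.
August has 31 days, so 31 − 17 = 14 days remain after August 17, 2010; 164 − 14 = 150 left.
September 2010 has 30 days: 150 − 30 = 120 left.
October 2010 has 31 days: 120 − 31 = 89 left.
November 2010 has 30 days: 89 − 30 = 59 left.
December 2010 has 31 days: 59 − 31 = 28 left.
28 days into January 2011 → January 28, 2011.

January 28, 2011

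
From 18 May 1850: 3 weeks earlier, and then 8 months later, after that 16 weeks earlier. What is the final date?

September 6, 1850

Counting back 3 weeks (= 21 days) from May 18, 1850:
Going back 18 days from May 18, 1850 reaches the end of the previous month; 21 − 18 = 3 left.
April 1850 has 30 days; 30 − 3 = 27 → April 27, 1850.
Counting forward 8 months from April 27, 1850:
month 4 + 8 = 12 → December 1850.
Day 27 is valid in December, giving December 27, 1850.
Going back 16 weeks (= 112 days) from December 27, 1850:
Going back 27 days from December 27, 1850 reaches the end of the previous month; 112 − 27 = 85 left.
November 1850 has 30 days: 85 − 30 = 55 left.
October 1850 has 31 days: 55 − 31 = 24 left.
September 1850 has 30 days; 30 − 24 = 6 → September 6, 1850.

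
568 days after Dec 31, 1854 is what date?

Adding 568 days from December 31, 1854.
December has 31 days, so 31 − 31 = 0 days remain after December 31, 1854; 568 − 0 = 568 left.
January 1855 has 31 days: 568 − 31 = 537 left.
February 1855 has 28 days (1855 is not a leap year): 537 − 28 = 509 left.
March 1855 has 31 days: 509 − 31 = 478 left.
April 1855 has 30 days: 478 − 30 = 448 left.
May 1855 has 31 days: 448 − 31 = 417 left.
June 1855 has 30 days: 417 − 30 = 387 left.
July 1855 has 31 days: 387 − 31 = 356 left.
August 1855 has 31 days: 356 − 31 = 325 left.
September 1855 has 30 days: 325 − 30 = 295 left.
October 1855 has 31 days: 295 − 31 = 264 left.
November 1855 has 30 days: 264 − 30 = 234 left.
December 1855 has 31 days: 234 − 31 = 203 left.
January 1856 has 31 days: 203 − 31 = 172 left.
February 1856 has 29 days (1856 is a leap year): 172 − 29 = 143 left.
March 1856 has 31 days: 143 − 31 = 112 left.
April 1856 has 30 days: 112 − 30 = 82 left.
May 1856 has 31 days: 82 − 31 = 51 left.
June 1856 has 30 days: 51 − 30 = 21 left.
21 days into July 1856 → July 21, 1856.

July 21, 1856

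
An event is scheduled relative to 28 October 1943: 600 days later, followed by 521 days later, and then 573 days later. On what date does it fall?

June 17, 1948

Advancing 600 days from October 28, 1943:
October has 31 days, so 31 − 28 = 3 days remain after October 28, 1943; 600 − 3 = 597 left.
November 1943 has 30 days: 597 − 30 = 567 left.
December 1943 has 31 days: 567 − 31 = 536 left.
January 1944 has 31 days: 536 − 31 = 505 left.
February 1944 has 29 days (1944 is a leap year): 505 − 29 = 476 left.
March 1944 has 31 days: 476 − 31 = 445 left.
April 1944 has 30 days: 445 − 30 = 415 left.
May 1944 has 31 days: 415 − 31 = 384 left.
June 1944 has 30 days: 384 − 30 = 354 left.
July 1944 has 31 days: 354 − 31 = 323 left.
August 1944 has 31 days: 323 − 31 = 292 left.
September 1944 has 30 days: 292 − 30 = 262 left.
October 1944 has 31 days: 262 − 31 = 231 left.
November 1944 has 30 days: 231 − 30 = 201 left.
December 1944 has 31 days: 201 − 31 = 170 left.
January 1945 has 31 days: 170 − 31 = 139 left.
February 1945 has 28 days (1945 is not a leap year): 139 − 28 = 111 left.
March 1945 has 31 days: 111 − 31 = 80 left.
April 1945 has 30 days: 80 − 30 = 50 left.
May 1945 has 31 days: 50 − 31 = 19 left.
19 days into June 1945 → June 19, 1945.
Advancing 521 days from June 19, 1945:
June has 30 days, so 30 − 19 = 11 days remain after June 19, 1945; 521 − 11 = 510 left.
July 1945 has 31 days: 510 − 31 = 479 left.
August 1945 has 31 days: 479 − 31 = 448 left.
September 1945 has 30 days: 448 − 30 = 418 left.
October 1945 has 31 days: 418 − 31 = 387 left.
November 1945 has 30 days: 387 − 30 = 357 left.
December 1945 has 31 days: 357 − 31 = 326 left.
January 1946 has 31 days: 326 − 31 = 295 left.
February 1946 has 28 days (1946 is not a leap year): 295 − 28 = 267 left.
March 1946 has 31 days: 267 − 31 = 236 left.
April 1946 has 30 days: 236 − 30 = 206 left.
May 1946 has 31 days: 206 − 31 = 175 left.
June 1946 has 30 days: 175 − 30 = 145 left.
July 1946 has 31 days: 145 − 31 = 114 left.
August 1946 has 31 days: 114 − 31 = 83 left.
September 1946 has 30 days: 83 − 30 = 53 left.
October 1946 has 31 days: 53 − 31 = 22 left.
22 days into November 1946 → November 22, 1946.
Counting forward 573 days from November 22, 1946:
November has 30 days, so 30 − 22 = 8 days remain after November 22, 1946; 573 − 8 = 565 left.
December 1946 has 31 days: 565 − 31 = 534 left.
January 1947 has 31 days: 534 − 31 = 503 left.
February 1947 has 28 days (1947 is not a leap year): 503 − 28 = 475 left.
March 1947 has 31 days: 475 − 31 = 444 left.
April 1947 has 30 days: 444 − 30 = 414 left.
May 1947 has 31 days: 414 − 31 = 383 left.
June 1947 has 30 days: 383 − 30 = 353 left.
July 1947 has 31 days: 353 − 31 = 322 left.
August 1947 has 31 days: 322 − 31 = 291 left.
September 1947 has 30 days: 291 − 30 = 261 left.
October 1947 has 31 days: 261 − 31 = 230 left.
November 1947 has 30 days: 230 − 30 = 200 left.
December 1947 has 31 days: 200 − 31 = 169 left.
January 1948 has 31 days: 169 − 31 = 138 left.
February 1948 has 29 days (1948 is a leap year): 138 − 29 = 109 left.
March 1948 has 31 days: 109 − 31 = 78 left.
April 1948 has 30 days: 78 − 30 = 48 left.
May 1948 has 31 days: 48 − 31 = 17 left.
17 days into June 1948 → June 17, 1948.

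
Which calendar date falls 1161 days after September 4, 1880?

Adding 1161 days from September 4, 1880.
September has 30 days, so 30 − 4 = 26 days remain after September 4, 1880; 1161 − 26 = 1135 left.
October 1880 has 31 days: 1135 − 31 = 1104 left.
November 1880 has 30 days: 1104 − 30 = 1074 left.
December 1880 has 31 days: 1074 − 31 = 1043 left.
January 1881 has 31 days: 1043 − 31 = 1012 left.
February 1881 has 28 days (1881 is not a leap year): 1012 − 28 = 984 left.
March 1881 has 31 days: 984 − 31 = 953 left.
April 1881 has 30 days: 953 − 30 = 923 left.
May 1881 has 31 days: 923 − 31 = 892 left.
June 1881 has 30 days: 892 − 30 = 862 left.
July 1881 has 31 days: 862 − 31 = 831 left.
August 1881 has 31 days: 831 − 31 = 800 left.
September 1881 has 30 days: 800 − 30 = 770 left.
October 1881 has 31 days: 770 − 31 = 739 left.
November 1881 has 30 days: 739 − 30 = 709 left.
December 1881 has 31 days: 709 − 31 = 678 left.
January 1882 has 31 days: 678 − 31 = 647 left.
February 1882 has 28 days (1882 is not a leap year): 647 − 28 = 619 left.
March 1882 has 31 days: 619 − 31 = 588 left.
April 1882 has 30 days: 588 − 30 = 558 left.
May 1882 has 31 days: 558 − 31 = 527 left.
June 1882 has 30 days: 527 − 30 = 497 left.
July 1882 has 31 days: 497 − 31 = 466 left.
August 1882 has 31 days: 466 − 31 = 435 left.
September 1882 has 30 days: 435 − 30 = 405 left.
October 1882 has 31 days: 405 − 31 = 374 left.
November 1882 has 30 days: 374 − 30 = 344 left.
December 1882 has 31 days: 344 − 31 = 313 left.
January 1883 has 31 days: 313 − 31 = 282 left.
February 1883 has 28 days (1883 is not a leap year): 282 − 28 = 254 left.
March 1883 has 31 days: 254 − 31 = 223 left.
April 1883 has 30 days: 223 − 30 = 193 left.
May 1883 has 31 days: 193 − 31 = 162 left.
June 1883 has 30 days: 162 − 30 = 132 left.
July 1883 has 31 days: 132 − 31 = 101 left.
August 1883 has 31 days: 101 − 31 = 70 left.
September 1883 has 30 days: 70 − 30 = 40 left.
October 1883 has 31 days: 40 − 31 = 9 left.
9 days into November 1883 → November 9, 1883.

November 9, 1883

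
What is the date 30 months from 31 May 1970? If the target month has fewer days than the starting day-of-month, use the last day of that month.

November 30, 1972

Counting forward 30 months from May 31, 1970.
month 5 + 30 = 35, which is month 11 of year 1972 → November 1972.
November 1972 has only 30 days and the start was day 31, so the date clamps to November 30, 1972.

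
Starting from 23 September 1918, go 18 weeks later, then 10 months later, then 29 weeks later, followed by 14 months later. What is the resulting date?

Advancing 18 weeks (= 126 days) from September 23, 1918:
September has 30 days, so 30 − 23 = 7 days remain after September 23, 1918; 126 − 7 = 119 left.
October 1918 has 31 days: 119 − 31 = 88 left.
November 1918 has 30 days: 88 − 30 = 58 left.
December 1918 has 31 days: 58 − 31 = 27 left.
27 days into January 1919 → January 27, 1919.
Counting forward 10 months from January 27, 1919:
month 1 + 10 = 11 → November 1919.
Day 27 is valid in November, giving November 27, 1919.
Counting forward 29 weeks (= 203 days) from November 27, 1919:
November has 30 days, so 30 − 27 = 3 days remain after November 27, 1919; 203 − 3 = 200 left.
December 1919 has 31 days: 200 − 31 = 169 left.
January 1920 has 31 days: 169 − 31 = 138 left.
February 1920 has 29 days (1920 is a leap year): 138 − 29 = 109 left.
March 1920 has 31 days: 109 − 31 = 78 left.
April 1920 has 30 days: 78 − 30 = 48 left.
May 1920 has 31 days: 48 − 31 = 17 left.
17 days into June 1920 → June 17, 1920.
Counting forward 14 months from June 17, 1920:
month 6 + 14 = 20, which is month 8 of year 1921 → August 1921.
Day 17 is valid in August, giving August 17, 1921.

August 17, 1921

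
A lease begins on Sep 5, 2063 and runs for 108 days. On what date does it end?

Adding 108 days from September 5, 2063.
September has 30 days, so 30 − 5 = 25 days remain after September 5, 2063; 108 − 25 = 83 left.
October 2063 has 31 days: 83 − 31 = 52 left.
November 2063 has 30 days: 52 − 30 = 22 left.
22 days into December 2063 → December 22, 2063.

December 22, 2063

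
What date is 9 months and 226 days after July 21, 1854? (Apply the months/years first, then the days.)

Advancing 9 months and 226 days from July 21, 1854: first the month/year part, then the days.
month 7 + 9 = 16, which is month 4 of year 1855 → April 1855.
Day 21 is valid in April, giving April 21, 1855.
Now add 226 days from April 21, 1855.
April has 30 days, so 30 − 21 = 9 days remain after April 21, 1855; 226 − 9 = 217 left.
May 1855 has 31 days: 217 − 31 = 186 left.
June 1855 has 30 days: 186 − 30 = 156 left.
July 1855 has 31 days: 156 − 31 = 125 left.
August 1855 has 31 days: 125 − 31 = 94 left.
September 1855 has 30 days: 94 − 30 = 64 left.
October 1855 has 31 days: 64 − 31 = 33 left.
November 1855 has 30 days: 33 − 30 = 3 left.
3 days into December 1855 → December 3, 1855.

December 3, 1855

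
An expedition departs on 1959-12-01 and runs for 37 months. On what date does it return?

Counting forward 37 months from December 1, 1959.
month 12 + 37 = 49, which is month 1 of year 1963 → January 1963.
Day 1 is valid in January, giving January 1, 1963.

January 1, 1963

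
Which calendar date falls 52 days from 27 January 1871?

March 20, 1871

Counting forward 52 days from January 27, 1871.
January has 31 days, so 31 − 27 = 4 days remain after January 27, 1871; 52 − 4 = 48 left.
February 1871 has 28 days (1871 is not a leap year): 48 − 28 = 20 left.
20 days into March 1871 → March 20, 1871.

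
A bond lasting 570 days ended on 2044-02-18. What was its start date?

July 28, 2042

Subtracting 570 days from February 18, 2044.
Going back 18 days from February 18, 2044 reaches the end of the previous month; 570 − 18 = 552 left.
January 2044 has 31 days: 552 − 31 = 521 left.
December 2043 has 31 days: 521 − 31 = 490 left.
November 2043 has 30 days: 490 − 30 = 460 left.
October 2043 has 31 days: 460 − 31 = 429 left.
September 2043 has 30 days: 429 − 30 = 399 left.
August 2043 has 31 days: 399 − 31 = 368 left.
July 2043 has 31 days: 368 − 31 = 337 left.
June 2043 has 30 days: 337 − 30 = 307 left.
May 2043 has 31 days: 307 − 31 = 276 left.
April 2043 has 30 days: 276 − 30 = 246 left.
March 2043 has 31 days: 246 − 31 = 215 left.
February 2043 has 28 days (2043 is not a leap year): 215 − 28 = 187 left.
January 2043 has 31 days: 187 − 31 = 156 left.
December 2042 has 31 days: 156 − 31 = 125 left.
November 2042 has 30 days: 125 − 30 = 95 left.
October 2042 has 31 days: 95 − 31 = 64 left.
September 2042 has 30 days: 64 − 30 = 34 left.
August 2042 has 31 days: 34 − 31 = 3 left.
July 2042 has 31 days; 31 − 3 = 28 → July 28, 2042.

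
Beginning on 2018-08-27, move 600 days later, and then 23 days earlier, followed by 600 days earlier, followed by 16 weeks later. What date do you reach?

Adding 600 days from August 27, 2018:
August has 31 days, so 31 − 27 = 4 days remain after August 27, 2018; 600 − 4 = 596 left.
September 2018 has 30 days: 596 − 30 = 566 left.
October 2018 has 31 days: 566 − 31 = 535 left.
November 2018 has 30 days: 535 − 30 = 505 left.
December 2018 has 31 days: 505 − 31 = 474 left.
January 2019 has 31 days: 474 − 31 = 443 left.
February 2019 has 28 days (2019 is not a leap year): 443 − 28 = 415 left.
March 2019 has 31 days: 415 − 31 = 384 left.
April 2019 has 30 days: 384 − 30 = 354 left.
May 2019 has 31 days: 354 − 31 = 323 left.
June 2019 has 30 days: 323 − 30 = 293 left.
July 2019 has 31 days: 293 − 31 = 262 left.
August 2019 has 31 days: 262 − 31 = 231 left.
September 2019 has 30 days: 231 − 30 = 201 left.
October 2019 has 31 days: 201 − 31 = 170 left.
November 2019 has 30 days: 170 − 30 = 140 left.
December 2019 has 31 days: 140 − 31 = 109 left.
January 2020 has 31 days: 109 − 31 = 78 left.
February 2020 has 29 days (2020 is a leap year): 78 − 29 = 49 left.
March 2020 has 31 days: 49 − 31 = 18 left.
18 days into April 2020 → April 18, 2020.
Going back 23 days from April 18, 2020:
Going back 18 days from April 18, 2020 reaches the end of the previous month; 23 − 18 = 5 left.
March 2020 has 31 days; 31 − 5 = 26 → March 26, 2020.
Going back 600 days from March 26, 2020:
Going back 26 days from March 26, 2020 reaches the end of the previous month; 600 − 26 = 574 left.
February 2020 has 29 days (2020 is a leap year): 574 − 29 = 545 left.
January 2020 has 31 days: 545 − 31 = 514 left.
December 2019 has 31 days: 514 − 31 = 483 left.
November 2019 has 30 days: 483 − 30 = 453 left.
October 2019 has 31 days: 453 − 31 = 422 left.
September 2019 has 30 days: 422 − 30 = 392 left.
August 2019 has 31 days: 392 − 31 = 361 left.
July 2019 has 31 days: 361 − 31 = 330 left.
June 2019 has 30 days: 330 − 30 = 300 left.
May 2019 has 31 days: 300 − 31 = 269 left.
April 2019 has 30 days: 269 − 30 = 239 left.
March 2019 has 31 days: 239 − 31 = 208 left.
February 2019 has 28 days (2019 is not a leap year): 208 − 28 = 180 left.
January 2019 has 31 days: 180 − 31 = 149 left.
December 2018 has 31 days: 149 − 31 = 118 left.
November 2018 has 30 days: 118 − 30 = 88 left.
October 2018 has 31 days: 88 − 31 = 57 left.
September 2018 has 30 days: 57 − 30 = 27 left.
August 2018 has 31 days; 31 − 27 = 4 → August 4, 2018.
Counting forward 16 weeks (= 112 days) from August 4, 2018:
August has 31 days, so 31 − 4 = 27 days remain after August 4, 2018; 112 − 27 = 85 left.
September 2018 has 30 days: 85 − 30 = 55 left.
October 2018 has 31 days: 55 − 31 = 24 left.
24 days into November 2018 → November 24, 2018.

November 24, 2018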